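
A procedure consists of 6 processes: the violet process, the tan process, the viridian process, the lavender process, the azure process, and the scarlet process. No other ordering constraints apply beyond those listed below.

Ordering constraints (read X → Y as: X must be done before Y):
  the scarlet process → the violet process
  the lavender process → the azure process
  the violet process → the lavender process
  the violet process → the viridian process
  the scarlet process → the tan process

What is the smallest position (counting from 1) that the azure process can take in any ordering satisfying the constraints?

4

Working backwards through the constraints from the azure process, its full set of required predecessors is the violet process, the lavender process, the scarlet process — 3 of them.
So at minimum 3 processes come before the azure process, putting the azure process no earlier than position 4. That position is achievable by scheduling exactly those predecessors first.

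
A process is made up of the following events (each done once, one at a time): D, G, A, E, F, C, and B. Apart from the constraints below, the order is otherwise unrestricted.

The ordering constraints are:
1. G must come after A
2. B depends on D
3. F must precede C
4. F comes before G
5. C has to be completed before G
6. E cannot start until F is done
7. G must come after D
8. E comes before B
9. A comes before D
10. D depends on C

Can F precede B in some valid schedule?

Yes

Every valid ordering already has F before B (the constraints require it), so in particular at least one does.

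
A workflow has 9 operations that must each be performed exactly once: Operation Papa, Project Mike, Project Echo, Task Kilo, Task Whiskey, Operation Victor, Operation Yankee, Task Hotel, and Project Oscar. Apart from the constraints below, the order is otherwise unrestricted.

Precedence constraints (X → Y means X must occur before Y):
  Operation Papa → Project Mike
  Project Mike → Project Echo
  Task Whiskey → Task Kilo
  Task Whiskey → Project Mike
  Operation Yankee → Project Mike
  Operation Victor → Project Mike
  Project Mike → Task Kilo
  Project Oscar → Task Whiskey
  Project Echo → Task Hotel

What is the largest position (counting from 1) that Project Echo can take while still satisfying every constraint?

8

The only operation forced after Project Echo (directly or by a chain) is Task Hotel.
So at least 1 operation follows Project Echo, putting Project Echo no later than position 8. That position is achievable by scheduling everything else first.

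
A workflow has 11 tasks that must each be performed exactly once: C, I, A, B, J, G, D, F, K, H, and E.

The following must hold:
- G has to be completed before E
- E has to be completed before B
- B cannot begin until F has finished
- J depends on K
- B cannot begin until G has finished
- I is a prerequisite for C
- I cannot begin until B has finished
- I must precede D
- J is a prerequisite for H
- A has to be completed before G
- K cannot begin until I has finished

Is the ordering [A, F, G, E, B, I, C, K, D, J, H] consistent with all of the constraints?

Every stated constraint is respected: F sits at position 2, ahead of B at position 5, and each of the other listed pairs likewise has the predecessor earlier in the sequence.

Yes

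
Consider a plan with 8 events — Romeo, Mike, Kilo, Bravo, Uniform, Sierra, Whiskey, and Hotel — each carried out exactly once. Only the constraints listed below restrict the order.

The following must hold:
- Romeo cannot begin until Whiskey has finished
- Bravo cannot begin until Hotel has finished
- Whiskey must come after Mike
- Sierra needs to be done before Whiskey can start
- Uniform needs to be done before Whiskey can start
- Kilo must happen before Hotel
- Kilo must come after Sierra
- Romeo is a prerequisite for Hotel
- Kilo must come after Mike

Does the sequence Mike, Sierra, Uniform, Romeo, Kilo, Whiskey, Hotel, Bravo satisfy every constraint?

The sequence places Romeo ahead of Whiskey.
But one of the constraints requires Whiskey before Romeo, so this ordering violates it.

No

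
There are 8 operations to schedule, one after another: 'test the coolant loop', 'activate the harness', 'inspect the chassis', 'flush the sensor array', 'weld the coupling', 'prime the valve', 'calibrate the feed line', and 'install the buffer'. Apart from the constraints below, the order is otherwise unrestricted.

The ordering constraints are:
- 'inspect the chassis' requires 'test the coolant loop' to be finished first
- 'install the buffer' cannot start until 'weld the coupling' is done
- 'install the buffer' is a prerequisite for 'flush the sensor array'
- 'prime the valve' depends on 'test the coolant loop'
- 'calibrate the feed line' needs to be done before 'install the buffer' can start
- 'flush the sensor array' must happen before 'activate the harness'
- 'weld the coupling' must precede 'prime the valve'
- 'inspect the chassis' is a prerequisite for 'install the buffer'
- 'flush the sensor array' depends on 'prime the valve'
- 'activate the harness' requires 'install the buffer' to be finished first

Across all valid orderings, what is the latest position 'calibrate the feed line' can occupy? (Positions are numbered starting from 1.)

5

The operations that are forced after 'calibrate the feed line', directly or by a chain of constraints, are 'activate the harness', 'flush the sensor array', 'install the buffer'. That's 3 operations.
So at least 3 operations follow 'calibrate the feed line', putting 'calibrate the feed line' no later than position 5. That position is achievable by scheduling everything else first.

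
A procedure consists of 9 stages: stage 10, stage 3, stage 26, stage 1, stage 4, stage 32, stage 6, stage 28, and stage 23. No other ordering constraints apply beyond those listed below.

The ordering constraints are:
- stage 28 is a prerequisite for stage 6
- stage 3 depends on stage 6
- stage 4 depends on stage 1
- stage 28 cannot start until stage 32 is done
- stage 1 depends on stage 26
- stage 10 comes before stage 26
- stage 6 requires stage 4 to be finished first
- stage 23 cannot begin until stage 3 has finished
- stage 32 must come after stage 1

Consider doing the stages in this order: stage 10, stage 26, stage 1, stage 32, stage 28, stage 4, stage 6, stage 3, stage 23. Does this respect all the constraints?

Checking each listed constraint against this order: for instance, stage 1 is in position 3 and stage 4 in position 6, so that constraint holds — and the remaining constraints check out the same way.

Yes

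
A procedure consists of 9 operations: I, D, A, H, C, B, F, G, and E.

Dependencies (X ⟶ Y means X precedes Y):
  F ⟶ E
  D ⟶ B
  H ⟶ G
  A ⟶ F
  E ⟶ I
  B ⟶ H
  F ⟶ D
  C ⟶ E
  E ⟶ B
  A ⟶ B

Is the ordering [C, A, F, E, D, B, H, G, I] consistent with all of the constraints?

Yes

Every stated constraint is respected: E sits at position 4, ahead of I at position 9, and each of the other listed pairs likewise has the predecessor earlier in the sequence.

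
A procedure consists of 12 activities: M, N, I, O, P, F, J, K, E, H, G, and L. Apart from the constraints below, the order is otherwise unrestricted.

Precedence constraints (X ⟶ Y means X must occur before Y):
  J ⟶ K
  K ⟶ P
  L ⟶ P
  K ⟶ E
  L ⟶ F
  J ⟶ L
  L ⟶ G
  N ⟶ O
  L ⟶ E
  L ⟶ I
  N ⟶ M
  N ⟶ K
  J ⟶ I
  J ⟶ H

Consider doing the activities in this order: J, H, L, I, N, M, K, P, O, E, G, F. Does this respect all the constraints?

Yes

Going through the constraints one by one, each required predecessor appears earlier in the sequence than its dependent — e.g. L (position 3) is before F (position 12), as required.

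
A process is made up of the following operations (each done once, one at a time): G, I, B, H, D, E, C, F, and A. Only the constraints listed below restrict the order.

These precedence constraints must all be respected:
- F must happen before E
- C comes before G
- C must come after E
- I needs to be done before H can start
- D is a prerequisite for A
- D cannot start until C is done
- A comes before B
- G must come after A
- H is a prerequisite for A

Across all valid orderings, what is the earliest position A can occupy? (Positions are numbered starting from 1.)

Working backwards through the constraints from A, its full set of required predecessors is I, H, D, E, C, F — 6 of them.
With 6 mandatory predecessors, the earliest A can sit is position 6+1 = 7, and placing just those 6 first achieves it.

7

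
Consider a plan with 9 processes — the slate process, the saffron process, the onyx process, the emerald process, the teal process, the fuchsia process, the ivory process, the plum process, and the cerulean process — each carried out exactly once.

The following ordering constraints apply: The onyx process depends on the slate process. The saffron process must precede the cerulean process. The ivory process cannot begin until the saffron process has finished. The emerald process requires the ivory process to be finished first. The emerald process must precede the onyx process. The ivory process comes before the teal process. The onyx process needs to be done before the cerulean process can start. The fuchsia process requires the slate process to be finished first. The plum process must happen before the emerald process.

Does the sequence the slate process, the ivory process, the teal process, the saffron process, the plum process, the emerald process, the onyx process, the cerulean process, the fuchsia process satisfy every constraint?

In the proposed order, the ivory process appears before the saffron process.
But one of the constraints requires the saffron process before the ivory process, so this ordering violates it.

No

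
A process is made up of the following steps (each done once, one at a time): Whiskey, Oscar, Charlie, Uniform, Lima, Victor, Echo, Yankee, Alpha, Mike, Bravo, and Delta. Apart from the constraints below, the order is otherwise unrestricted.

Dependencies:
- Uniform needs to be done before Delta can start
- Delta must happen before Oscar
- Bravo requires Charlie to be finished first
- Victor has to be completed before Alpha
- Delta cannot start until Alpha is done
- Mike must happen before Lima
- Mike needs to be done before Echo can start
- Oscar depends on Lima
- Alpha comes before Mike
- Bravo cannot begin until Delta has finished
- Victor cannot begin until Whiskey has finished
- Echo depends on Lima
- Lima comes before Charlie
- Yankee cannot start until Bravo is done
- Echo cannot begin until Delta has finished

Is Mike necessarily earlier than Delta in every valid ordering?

Mike and Delta are not related by any chain of constraints.
There exist valid orderings with Delta before Mike, so Mike is not required to come first.

No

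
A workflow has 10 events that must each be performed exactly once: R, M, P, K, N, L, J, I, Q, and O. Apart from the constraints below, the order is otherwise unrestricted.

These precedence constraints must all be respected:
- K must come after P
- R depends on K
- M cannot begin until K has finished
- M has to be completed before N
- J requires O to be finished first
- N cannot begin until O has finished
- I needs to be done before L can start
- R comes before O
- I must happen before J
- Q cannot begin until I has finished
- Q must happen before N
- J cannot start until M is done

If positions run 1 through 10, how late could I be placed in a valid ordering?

Every event that must follow I has to come after it. Tracing all chains starting from I, those events are: N, L, J, Q — 4 in total.
With 4 mandatory successors out of 10 events total, the latest slot for I is 10−4 = 6, and it's reachable by doing all non-successors before I.

6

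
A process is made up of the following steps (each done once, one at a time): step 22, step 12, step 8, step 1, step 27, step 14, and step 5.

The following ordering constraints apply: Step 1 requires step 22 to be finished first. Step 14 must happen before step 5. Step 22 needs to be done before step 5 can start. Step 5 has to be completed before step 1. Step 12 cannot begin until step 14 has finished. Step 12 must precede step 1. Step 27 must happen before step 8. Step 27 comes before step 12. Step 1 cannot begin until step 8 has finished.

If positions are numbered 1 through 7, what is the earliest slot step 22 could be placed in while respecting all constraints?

1

Step 22 has no prerequisites at all, so it can go in position 1.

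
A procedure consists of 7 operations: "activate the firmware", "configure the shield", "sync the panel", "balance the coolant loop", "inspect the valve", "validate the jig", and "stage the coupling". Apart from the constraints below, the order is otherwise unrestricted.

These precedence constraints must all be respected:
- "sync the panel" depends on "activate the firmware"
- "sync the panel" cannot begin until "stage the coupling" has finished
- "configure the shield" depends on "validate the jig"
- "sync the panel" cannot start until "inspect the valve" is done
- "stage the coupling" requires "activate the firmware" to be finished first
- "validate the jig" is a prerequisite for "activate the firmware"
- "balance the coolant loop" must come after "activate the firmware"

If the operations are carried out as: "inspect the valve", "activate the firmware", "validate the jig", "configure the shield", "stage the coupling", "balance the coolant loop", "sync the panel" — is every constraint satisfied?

No

In the proposed order, "activate the firmware" appears before "validate the jig".
Since "validate the jig" is required before "activate the firmware", the ordering is invalid.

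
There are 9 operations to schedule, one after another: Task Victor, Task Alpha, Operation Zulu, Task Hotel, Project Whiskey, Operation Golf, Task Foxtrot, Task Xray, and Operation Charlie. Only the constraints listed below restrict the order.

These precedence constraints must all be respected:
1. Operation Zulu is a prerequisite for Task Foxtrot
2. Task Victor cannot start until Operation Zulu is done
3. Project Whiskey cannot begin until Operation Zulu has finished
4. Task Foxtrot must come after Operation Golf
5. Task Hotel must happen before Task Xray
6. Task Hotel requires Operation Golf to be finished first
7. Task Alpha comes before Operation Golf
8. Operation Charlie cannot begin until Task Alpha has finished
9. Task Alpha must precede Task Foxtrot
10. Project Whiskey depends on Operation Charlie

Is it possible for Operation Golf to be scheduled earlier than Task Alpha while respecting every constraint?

Following Task Alpha → Operation Golf, Task Alpha must precede Operation Golf in every valid ordering.
Hence Operation Golf can never be scheduled before Task Alpha.

No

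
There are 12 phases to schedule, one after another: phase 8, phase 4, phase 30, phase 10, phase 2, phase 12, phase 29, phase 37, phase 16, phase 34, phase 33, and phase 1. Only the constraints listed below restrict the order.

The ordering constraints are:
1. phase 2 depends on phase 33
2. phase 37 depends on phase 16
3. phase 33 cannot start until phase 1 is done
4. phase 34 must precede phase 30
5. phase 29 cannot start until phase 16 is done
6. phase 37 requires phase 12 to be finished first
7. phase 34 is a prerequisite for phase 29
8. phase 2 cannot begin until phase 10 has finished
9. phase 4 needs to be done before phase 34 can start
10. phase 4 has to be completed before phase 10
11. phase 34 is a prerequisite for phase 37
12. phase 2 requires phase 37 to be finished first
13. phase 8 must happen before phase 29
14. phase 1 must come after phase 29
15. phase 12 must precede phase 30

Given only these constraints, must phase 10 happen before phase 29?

No

Nothing in the constraints links phase 10 and phase 29; they are unordered relative to each other.
A valid ordering placing phase 29 before phase 10 exists, so the answer is no.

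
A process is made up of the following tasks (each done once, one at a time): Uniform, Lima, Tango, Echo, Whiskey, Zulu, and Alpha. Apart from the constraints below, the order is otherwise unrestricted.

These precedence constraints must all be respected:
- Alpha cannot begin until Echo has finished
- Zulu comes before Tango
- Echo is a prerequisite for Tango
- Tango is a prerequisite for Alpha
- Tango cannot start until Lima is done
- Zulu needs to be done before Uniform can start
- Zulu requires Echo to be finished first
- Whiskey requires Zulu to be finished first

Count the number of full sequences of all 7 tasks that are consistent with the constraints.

44

2 tasks have no prerequisites (Lima, Echo), so any of them could come first.
Enumerating by repeatedly choosing an available task (one whose prerequisites are all placed) gives 44 distinct complete orderings.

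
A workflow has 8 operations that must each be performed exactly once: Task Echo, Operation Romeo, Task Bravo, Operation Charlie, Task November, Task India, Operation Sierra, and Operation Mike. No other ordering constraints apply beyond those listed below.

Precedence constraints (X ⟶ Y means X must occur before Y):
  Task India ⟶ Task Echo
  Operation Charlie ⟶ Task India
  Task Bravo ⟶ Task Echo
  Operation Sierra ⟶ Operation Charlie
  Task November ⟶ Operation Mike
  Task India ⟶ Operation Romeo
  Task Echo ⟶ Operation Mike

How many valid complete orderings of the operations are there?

87

The operations with no prerequisites are Task Bravo, Task November, Operation Sierra; any of them can be placed first.
Enumerating by repeatedly choosing an available operation (one whose prerequisites are all placed) gives 87 distinct complete orderings.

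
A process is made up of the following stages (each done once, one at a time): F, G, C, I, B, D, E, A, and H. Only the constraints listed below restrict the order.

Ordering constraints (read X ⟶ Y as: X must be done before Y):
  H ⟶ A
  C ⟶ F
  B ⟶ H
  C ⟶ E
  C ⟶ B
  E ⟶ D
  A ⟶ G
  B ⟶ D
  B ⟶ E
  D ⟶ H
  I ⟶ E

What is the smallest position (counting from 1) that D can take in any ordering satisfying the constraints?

5

The stages that are forced before D, directly or transitively, are C, I, B, E. That's 4 stages.
With 4 mandatory predecessors, the earliest D can sit is position 4+1 = 5, and placing just those 4 first achieves it.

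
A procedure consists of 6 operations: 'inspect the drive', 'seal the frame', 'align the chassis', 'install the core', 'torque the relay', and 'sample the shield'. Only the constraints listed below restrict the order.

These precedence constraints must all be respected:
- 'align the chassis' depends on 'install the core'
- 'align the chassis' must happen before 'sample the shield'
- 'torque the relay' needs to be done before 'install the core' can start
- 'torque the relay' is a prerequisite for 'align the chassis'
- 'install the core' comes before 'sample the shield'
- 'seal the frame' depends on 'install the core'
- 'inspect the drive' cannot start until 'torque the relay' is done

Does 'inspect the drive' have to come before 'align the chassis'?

No

'inspect the drive' and 'align the chassis' are not related by any chain of constraints.
There exist valid orderings with 'align the chassis' before 'inspect the drive', so 'inspect the drive' is not required to come first.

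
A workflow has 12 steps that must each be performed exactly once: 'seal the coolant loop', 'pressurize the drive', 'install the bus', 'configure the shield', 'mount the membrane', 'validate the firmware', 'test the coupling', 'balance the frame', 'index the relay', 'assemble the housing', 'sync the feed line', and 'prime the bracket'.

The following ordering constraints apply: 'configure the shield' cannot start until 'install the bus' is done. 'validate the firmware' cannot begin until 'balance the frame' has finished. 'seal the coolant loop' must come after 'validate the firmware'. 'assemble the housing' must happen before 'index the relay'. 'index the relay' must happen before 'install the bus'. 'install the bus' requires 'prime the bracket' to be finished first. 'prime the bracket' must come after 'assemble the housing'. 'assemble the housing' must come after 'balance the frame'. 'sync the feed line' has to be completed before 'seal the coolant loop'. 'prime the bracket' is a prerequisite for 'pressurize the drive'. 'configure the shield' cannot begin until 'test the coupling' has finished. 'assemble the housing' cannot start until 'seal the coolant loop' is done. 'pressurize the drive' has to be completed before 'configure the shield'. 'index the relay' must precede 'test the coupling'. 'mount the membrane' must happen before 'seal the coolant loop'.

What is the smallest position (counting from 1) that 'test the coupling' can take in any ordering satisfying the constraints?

8

The steps that are forced before 'test the coupling', directly or transitively, are 'seal the coolant loop', 'mount the membrane', 'validate the firmware', 'balance the frame', 'index the relay', 'assemble the housing', 'sync the feed line'. That's 7 steps.
With 7 mandatory predecessors, the earliest 'test the coupling' can sit is position 7+1 = 8, and placing just those 7 first achieves it.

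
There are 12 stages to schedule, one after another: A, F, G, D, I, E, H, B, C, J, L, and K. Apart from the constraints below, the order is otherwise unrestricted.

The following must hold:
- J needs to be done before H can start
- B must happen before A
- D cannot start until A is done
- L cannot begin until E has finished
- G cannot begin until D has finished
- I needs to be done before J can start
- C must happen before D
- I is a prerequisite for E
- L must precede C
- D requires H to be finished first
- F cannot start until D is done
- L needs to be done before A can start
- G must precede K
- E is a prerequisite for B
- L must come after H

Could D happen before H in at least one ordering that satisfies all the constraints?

No

The constraints give a chain H → D, which forces H before D.
Hence D can never be scheduled before H.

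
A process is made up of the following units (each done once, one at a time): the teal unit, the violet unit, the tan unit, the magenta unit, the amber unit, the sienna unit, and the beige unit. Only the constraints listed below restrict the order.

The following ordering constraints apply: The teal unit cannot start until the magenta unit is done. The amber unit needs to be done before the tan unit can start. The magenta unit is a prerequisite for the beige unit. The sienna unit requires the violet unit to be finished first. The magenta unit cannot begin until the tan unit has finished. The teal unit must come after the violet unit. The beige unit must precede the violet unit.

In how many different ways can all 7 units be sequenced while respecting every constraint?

The amber unit is the only unit with nothing required before it, so every ordering starts there.
Enumerating by repeatedly choosing an available unit (one whose prerequisites are all placed) gives 2 distinct complete orderings.

2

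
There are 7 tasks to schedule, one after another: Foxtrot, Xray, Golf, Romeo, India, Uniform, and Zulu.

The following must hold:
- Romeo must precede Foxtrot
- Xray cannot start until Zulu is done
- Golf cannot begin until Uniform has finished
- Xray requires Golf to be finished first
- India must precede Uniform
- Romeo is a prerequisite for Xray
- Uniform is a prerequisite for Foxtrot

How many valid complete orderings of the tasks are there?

62

The tasks with no prerequisites are Romeo, India, Zulu; any of them can be placed first.
Counting all ways to extend the partial order to a total order gives 62.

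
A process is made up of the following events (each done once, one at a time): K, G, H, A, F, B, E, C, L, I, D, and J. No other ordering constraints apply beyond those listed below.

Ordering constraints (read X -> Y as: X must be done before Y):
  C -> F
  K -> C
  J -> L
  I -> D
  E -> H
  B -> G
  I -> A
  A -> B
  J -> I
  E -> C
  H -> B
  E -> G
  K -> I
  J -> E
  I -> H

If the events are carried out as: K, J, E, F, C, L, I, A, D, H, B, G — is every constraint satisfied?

No

The sequence places F ahead of C.
But one of the constraints requires C before F, so this ordering violates it.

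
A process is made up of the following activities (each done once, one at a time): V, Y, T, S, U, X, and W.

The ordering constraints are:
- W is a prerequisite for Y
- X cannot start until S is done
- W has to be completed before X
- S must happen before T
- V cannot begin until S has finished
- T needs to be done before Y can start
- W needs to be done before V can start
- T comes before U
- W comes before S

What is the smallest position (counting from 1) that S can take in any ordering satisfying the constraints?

Working backwards through the constraints from S, its only required predecessor is W.
So at minimum 1 activity comes before S, putting S no earlier than position 2. That position is achievable by scheduling exactly that predecessor first.

2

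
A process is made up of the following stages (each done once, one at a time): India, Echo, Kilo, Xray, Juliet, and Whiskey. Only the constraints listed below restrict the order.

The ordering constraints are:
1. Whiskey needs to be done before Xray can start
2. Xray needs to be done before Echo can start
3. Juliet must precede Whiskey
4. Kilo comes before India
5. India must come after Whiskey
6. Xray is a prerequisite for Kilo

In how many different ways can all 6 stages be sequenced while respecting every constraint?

Juliet is the only stage with nothing required before it, so every ordering starts there.
Systematically extending each partial ordering one stage at a time and counting, there are 3 complete orderings.

3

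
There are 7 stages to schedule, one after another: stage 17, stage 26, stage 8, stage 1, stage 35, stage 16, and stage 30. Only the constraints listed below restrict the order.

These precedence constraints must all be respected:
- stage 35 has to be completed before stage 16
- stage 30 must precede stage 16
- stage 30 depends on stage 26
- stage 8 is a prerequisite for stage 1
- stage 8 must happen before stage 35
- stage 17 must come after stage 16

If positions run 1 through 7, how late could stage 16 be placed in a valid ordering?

The only stage forced after stage 16 (directly or by a chain) is stage 17.
With 1 mandatory successor out of 7 stages total, the latest slot for stage 16 is 7−1 = 6, and it's reachable by doing all non-successors before stage 16.

6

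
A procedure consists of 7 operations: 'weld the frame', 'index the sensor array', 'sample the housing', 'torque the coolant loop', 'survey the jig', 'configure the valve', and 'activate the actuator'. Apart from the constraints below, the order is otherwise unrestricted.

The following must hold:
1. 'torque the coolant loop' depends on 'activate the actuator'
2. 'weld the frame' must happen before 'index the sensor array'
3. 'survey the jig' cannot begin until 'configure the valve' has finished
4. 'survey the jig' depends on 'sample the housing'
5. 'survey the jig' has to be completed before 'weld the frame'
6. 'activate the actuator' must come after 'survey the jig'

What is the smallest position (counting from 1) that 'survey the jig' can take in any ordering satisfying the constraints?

The operations that are forced before 'survey the jig', directly or transitively, are 'sample the housing', 'configure the valve'. That's 2 operations.
So at minimum 2 operations come before 'survey the jig', putting 'survey the jig' no earlier than position 3. That position is achievable by scheduling exactly those predecessors first.

3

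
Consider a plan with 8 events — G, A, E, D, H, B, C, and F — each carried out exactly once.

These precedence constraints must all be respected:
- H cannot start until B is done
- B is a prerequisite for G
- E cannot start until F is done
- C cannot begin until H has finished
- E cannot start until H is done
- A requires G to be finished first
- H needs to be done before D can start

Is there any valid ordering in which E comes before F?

Following F → E, F must precede E in every valid ordering.
So no valid ordering can have E before F.

No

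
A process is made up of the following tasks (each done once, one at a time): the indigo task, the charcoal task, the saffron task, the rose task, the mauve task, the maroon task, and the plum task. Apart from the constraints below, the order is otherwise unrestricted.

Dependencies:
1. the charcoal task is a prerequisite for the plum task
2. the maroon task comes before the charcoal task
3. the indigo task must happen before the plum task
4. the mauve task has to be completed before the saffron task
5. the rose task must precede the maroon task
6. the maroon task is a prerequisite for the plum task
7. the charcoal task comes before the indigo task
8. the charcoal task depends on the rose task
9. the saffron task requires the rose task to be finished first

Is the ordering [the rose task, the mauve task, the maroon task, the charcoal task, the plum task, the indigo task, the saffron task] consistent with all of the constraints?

In the proposed order, the plum task appears before the indigo task.
But one of the constraints requires the indigo task before the plum task, so this ordering violates it.

No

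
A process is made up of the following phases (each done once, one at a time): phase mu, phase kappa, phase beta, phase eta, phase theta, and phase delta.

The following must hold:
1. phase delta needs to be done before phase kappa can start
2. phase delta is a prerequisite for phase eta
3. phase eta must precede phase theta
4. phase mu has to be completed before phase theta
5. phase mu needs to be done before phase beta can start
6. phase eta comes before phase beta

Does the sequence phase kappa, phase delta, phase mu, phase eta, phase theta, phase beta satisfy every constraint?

Here phase delta comes after phase kappa.
But one of the constraints requires phase delta before phase kappa, so this ordering violates it.

No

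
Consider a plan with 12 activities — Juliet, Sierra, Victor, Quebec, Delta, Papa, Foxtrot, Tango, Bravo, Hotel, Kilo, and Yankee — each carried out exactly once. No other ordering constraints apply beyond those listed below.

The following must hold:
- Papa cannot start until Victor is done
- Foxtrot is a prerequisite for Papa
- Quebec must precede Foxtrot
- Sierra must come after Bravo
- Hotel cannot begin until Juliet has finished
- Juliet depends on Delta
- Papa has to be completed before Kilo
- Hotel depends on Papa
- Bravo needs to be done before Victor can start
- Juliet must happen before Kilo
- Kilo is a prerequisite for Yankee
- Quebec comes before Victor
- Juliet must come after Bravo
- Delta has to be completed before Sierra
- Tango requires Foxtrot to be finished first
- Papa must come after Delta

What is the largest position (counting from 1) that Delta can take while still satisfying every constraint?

6

The activities that are forced after Delta, directly or by a chain of constraints, are Juliet, Sierra, Papa, Hotel, Kilo, Yankee. That's 6 activities.
With 6 mandatory successors out of 12 activities total, the latest slot for Delta is 12−6 = 6, and it's reachable by doing all non-successors before Delta.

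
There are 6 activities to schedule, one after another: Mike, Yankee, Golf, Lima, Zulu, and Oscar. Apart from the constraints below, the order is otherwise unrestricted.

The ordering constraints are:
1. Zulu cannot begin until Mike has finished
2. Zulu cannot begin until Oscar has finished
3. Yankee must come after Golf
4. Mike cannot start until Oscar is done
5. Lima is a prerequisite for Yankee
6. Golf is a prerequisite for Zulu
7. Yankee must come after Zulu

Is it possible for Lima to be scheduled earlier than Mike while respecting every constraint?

Yes

No chain of constraints runs from Mike to Lima, so Mike is not required to come first.
That means at least one valid schedule has Lima before Mike.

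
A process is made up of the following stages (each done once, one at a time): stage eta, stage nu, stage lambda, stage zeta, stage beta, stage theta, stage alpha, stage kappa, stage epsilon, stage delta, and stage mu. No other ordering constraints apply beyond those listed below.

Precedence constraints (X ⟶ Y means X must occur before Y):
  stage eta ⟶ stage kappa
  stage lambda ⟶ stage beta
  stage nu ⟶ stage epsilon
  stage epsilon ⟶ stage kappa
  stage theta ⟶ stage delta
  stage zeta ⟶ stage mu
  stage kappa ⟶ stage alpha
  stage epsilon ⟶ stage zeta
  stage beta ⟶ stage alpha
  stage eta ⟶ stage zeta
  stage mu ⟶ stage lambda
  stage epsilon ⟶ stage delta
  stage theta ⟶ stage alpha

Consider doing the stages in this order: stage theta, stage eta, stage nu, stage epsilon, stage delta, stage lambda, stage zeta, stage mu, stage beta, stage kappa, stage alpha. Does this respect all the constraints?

In the proposed order, stage lambda appears before stage mu.
Since stage mu is required before stage lambda, the ordering is invalid.

No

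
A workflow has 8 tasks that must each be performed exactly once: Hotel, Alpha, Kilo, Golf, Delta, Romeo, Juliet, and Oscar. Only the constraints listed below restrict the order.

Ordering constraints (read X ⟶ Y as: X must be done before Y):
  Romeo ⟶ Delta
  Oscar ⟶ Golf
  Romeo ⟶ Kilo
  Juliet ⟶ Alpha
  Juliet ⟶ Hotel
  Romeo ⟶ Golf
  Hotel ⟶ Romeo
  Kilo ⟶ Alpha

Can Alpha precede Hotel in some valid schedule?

There is a dependency chain Hotel → Romeo → Kilo → Alpha, so Alpha always comes after Hotel.
So no valid ordering can have Alpha before Hotel.

No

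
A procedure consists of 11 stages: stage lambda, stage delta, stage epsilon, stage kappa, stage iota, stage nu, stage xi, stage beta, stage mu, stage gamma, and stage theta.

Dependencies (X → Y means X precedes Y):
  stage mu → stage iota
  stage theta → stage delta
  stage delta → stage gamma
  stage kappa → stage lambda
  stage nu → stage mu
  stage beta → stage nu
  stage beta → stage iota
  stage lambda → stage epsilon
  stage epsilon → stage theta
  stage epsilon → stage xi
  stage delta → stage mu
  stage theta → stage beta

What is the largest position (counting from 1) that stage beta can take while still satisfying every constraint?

8

The stages that are forced after stage beta, directly or by a chain of constraints, are stage iota, stage nu, stage mu. That's 3 stages.
So at least 3 stages follow stage beta, putting stage beta no later than position 8. That position is achievable by scheduling everything else first.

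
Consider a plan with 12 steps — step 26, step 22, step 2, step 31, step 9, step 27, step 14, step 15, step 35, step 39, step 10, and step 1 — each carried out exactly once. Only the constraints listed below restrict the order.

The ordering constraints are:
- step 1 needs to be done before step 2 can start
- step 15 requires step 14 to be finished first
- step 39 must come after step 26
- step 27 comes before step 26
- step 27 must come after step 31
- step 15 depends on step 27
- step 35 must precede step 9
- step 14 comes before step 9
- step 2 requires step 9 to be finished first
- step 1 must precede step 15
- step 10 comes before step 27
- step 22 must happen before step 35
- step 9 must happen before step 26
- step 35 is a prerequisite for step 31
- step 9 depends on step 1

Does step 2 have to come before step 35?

The constraints actually force step 35 before step 2 (via step 35 → step 9 → step 2), not the other way around.
So step 2 never precedes step 35.

No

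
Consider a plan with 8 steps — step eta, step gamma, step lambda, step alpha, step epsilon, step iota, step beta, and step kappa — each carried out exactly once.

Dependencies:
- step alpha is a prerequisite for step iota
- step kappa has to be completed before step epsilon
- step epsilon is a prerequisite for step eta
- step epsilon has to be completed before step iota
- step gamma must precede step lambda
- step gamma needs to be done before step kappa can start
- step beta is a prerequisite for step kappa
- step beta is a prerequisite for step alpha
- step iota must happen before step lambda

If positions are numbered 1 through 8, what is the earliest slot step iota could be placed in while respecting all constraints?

Every step that must precede step iota has to come before it. Tracing all chains that end at step iota, those steps are: step gamma, step alpha, step epsilon, step beta, step kappa — 5 in total.
So at minimum 5 steps come before step iota, putting step iota no earlier than position 6. That position is achievable by scheduling exactly those predecessors first.

6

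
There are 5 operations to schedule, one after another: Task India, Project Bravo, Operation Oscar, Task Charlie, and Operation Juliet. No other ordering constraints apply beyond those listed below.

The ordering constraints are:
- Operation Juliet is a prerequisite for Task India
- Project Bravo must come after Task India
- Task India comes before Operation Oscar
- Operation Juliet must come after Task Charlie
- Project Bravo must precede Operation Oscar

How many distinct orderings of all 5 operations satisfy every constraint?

Task Charlie is the only operation with nothing required before it, so every ordering starts there.
Continuing from there, at each step only one operation has all its prerequisites placed, so the ordering is fully determined — there is exactly 1.

1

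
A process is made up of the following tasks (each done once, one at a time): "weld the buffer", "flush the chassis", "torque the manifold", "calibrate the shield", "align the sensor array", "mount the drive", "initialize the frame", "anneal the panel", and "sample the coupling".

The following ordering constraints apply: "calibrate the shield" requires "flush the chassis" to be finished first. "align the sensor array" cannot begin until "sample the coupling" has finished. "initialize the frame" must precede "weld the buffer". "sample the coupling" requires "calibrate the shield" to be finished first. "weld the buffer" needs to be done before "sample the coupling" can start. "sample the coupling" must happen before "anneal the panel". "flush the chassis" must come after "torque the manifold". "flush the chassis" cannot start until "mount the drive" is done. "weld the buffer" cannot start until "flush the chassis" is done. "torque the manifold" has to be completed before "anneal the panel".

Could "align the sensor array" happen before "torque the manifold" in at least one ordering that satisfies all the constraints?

No

Following "torque the manifold" → "flush the chassis" → "weld the buffer" → "sample the coupling" → "align the sensor array", "torque the manifold" must precede "align the sensor array" in every valid ordering.
So no valid ordering can have "align the sensor array" before "torque the manifold".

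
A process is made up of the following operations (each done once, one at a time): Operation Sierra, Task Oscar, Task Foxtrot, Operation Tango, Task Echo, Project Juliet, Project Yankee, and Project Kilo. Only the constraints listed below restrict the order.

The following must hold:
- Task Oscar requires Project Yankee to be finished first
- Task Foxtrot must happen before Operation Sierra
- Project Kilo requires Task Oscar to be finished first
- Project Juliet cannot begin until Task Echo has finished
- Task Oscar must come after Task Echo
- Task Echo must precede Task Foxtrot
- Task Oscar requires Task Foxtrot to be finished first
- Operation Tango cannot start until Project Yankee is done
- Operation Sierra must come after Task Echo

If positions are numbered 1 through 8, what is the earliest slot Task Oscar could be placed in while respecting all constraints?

4

Every operation that must precede Task Oscar has to come before it. Tracing all chains that end at Task Oscar, those operations are: Task Foxtrot, Task Echo, Project Yankee — 3 in total.
With 3 mandatory predecessors, the earliest Task Oscar can sit is position 3+1 = 4, and placing just those 3 first achieves it.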